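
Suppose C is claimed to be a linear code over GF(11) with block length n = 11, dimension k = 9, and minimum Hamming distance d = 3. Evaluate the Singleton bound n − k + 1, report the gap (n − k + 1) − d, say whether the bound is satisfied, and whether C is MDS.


Singleton RHS = n − k + 1 = 3, slack = 0, bound satisfied, MDS.

Singleton bound: d ≤ n − k + 1.
Here n = 11, k = 9, so n − k + 1 = 3.
Given d = 3, check d ≤ 3: YES.
Slack = (n − k + 1) − d = 0.
The code is MDS (slack = 0).
Description: the claimed parameters are [11, 9, 3]_11; such a code would be MDS (meets Singleton bound).


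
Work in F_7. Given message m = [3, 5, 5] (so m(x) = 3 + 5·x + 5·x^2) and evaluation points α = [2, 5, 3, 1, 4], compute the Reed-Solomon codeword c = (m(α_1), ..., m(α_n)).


c = [5, 6, 0, 6, 5]

Message polynomial: m(x) = 3 + 5·x + 5·x^2 (mod 7).
For each evaluation point α_i, compute m(α_i) mod 7:
  α_1 = 2: Horner steps 5 → 1 → 5, so m(2) = 5.
  α_2 = 5: Horner steps 5 → 2 → 6, so m(5) = 6.
  α_3 = 3: Horner steps 5 → 6 → 0, so m(3) = 0.
  α_4 = 1: Horner steps 5 → 3 → 6, so m(1) = 6.
  α_5 = 4: Horner steps 5 → 4 → 5, so m(4) = 5.
Codeword c = [5, 6, 0, 6, 5] ∈ F_7^5.


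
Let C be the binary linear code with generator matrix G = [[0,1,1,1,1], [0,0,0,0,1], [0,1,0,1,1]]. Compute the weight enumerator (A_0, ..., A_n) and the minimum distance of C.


Weight distribution: A_0 = 1, A_1 = 2, A_2 = 2, A_3 = 2, A_4 = 1. Minimum distance d = 1.

Enumerate all 2^3 = 8 messages m ∈ F_2^3.
For each, compute codeword c = mG in F_2^5, then tally its weight.
  m = 000 → c = 00000, weight = 0.
  m = 100 → c = 01111, weight = 4.
  m = 010 → c = 00001, weight = 1.
  m = 110 → c = 01110, weight = 3.
  m = 001 → c = 01011, weight = 3.
  m = 101 → c = 00100, weight = 1.
  m = 011 → c = 01010, weight = 2.
  m = 111 → c = 00101, weight = 2.
Tally weights:
  weight 0: 1 codewords.
  weight 1: 2 codewords.
  weight 2: 2 codewords.
  weight 3: 2 codewords.
  weight 4: 1 codewords.
Minimum distance d = smallest w > 0 with A_w > 0 = 1.
Sanity: Σ A_w = 8 = 2^3 = 8 ✓.


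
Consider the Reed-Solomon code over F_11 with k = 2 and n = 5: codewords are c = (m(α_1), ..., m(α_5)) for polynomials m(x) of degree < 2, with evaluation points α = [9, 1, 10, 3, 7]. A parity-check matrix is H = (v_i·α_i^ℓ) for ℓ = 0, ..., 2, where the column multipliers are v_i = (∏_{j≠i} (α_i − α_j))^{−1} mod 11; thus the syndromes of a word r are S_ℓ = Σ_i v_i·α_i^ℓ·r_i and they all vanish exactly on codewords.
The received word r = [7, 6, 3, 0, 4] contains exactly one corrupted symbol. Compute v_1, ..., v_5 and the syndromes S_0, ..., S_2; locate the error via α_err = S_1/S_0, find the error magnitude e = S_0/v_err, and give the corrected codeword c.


S = (7, 10, 8), error at position 4, error magnitude e = 2, c = [7, 6, 3, 9, 4].

Step 1: column multipliers v_i = (∏_{j≠i}(α_i − α_j))^{−1} mod 11.
  i = 1 (α = 9): (9−1)(9−10)(9−3)(9−7) = 8·(−1)·6·2 = −96 ≡ 3, so v_1 = 3^{−1} = 4 (mod 11).
  i = 2 (α = 1): (1−9)(1−10)(1−3)(1−7) = (−8)·(−9)·(−2)·(−6) = 864 ≡ 6, so v_2 = 6^{−1} = 2 (mod 11).
  i = 3 (α = 10): (10−9)(10−1)(10−3)(10−7) = 1·9·7·3 = 189 ≡ 2, so v_3 = 2^{−1} = 6 (mod 11).
  i = 4 (α = 3): (3−9)(3−1)(3−10)(3−7) = (−6)·2·(−7)·(−4) = −336 ≡ 5, so v_4 = 5^{−1} = 9 (mod 11).
  i = 5 (α = 7): (7−9)(7−1)(7−10)(7−3) = (−2)·6·(−3)·4 = 144 ≡ 1, so v_5 = 1^{−1} = 1 (mod 11).
  v = [4, 2, 6, 9, 1].
Step 2: syndromes of r = [7, 6, 3, 0, 4] (all sums mod 11).
  S_0 = Σ v_i r_i = 4·7 + 2·6 + 6·3 + 9·0 + 1·4 = 62 ≡ 7.
  S_1 = Σ v_i α_i r_i = 4·9·7 + 2·1·6 + 6·10·3 + 9·3·0 + 1·7·4 = 472 ≡ 10.
  α_i^2 mod 11 = [4, 1, 1, 9, 5].
  S_2 = Σ v_i α_i^2 r_i = 4·4·7 + 2·1·6 + 6·1·3 + 9·9·0 + 1·5·4 = 162 ≡ 8.
  S = (7, 10, 8) ≠ 0, so r is not a codeword (an error is present).
Step 3: locate the error. For a single error e at position i, S_ℓ = v_i·e·α_i^ℓ, so α_err = S_1/S_0.
  S_0^{−1} = 7^{−1} = 8 (mod 11), so α_err = 10·8 = 80 ≡ 3 = α_4. Error position i = 4.
  Consistency check: S_2/S_1 = 8·10 = 80 ≡ 3 = α_err ✓ (single-error assumption holds).
Step 4: error magnitude e = S_0/v_4 = S_0·∏_{j≠4}(α_4 − α_j) = 7·5 = 35 ≡ 2 (mod 11).
Step 5: correct position 4: c_4 = r_4 − e = 0 − 2 ≡ 9 (mod 11). Hence c = [7, 6, 3, 9, 4].
  Check: interpolating c through the α_i gives m(x) = 10 + 7·x (degree < 2) with m(α_i) = c_i for every i, so c is indeed a codeword.


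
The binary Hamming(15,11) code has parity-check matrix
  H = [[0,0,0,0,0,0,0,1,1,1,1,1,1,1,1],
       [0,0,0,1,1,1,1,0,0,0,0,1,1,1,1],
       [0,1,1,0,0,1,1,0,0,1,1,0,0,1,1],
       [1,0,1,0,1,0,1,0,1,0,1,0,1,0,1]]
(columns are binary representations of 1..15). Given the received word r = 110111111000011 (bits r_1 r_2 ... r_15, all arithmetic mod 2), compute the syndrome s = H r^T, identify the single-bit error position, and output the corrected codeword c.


s = (0, 0, 1, 1)^T, error position = 3, corrected codeword c = 111111111000011

Compute s = H r^T mod 2 one row at a time:
  s_1 = 1 + 1 + 0 + 0 + 0 + 0 + 1 + 1 = 4 ≡ 0 (mod 2).
  s_2 = 1 + 1 + 1 + 1 + 0 + 0 + 1 + 1 = 6 ≡ 0 (mod 2).
  s_3 = 1 + 0 + 1 + 1 + 0 + 0 + 1 + 1 = 5 ≡ 1 (mod 2).
  s_4 = 1 + 0 + 1 + 1 + 1 + 0 + 0 + 1 = 5 ≡ 1 (mod 2).
s = (0, 0, 1, 1)^T — this equals column 3 of H (binary 0011), so error is at position 3.
Correct: flip bit 3 of r = 110111111000011 to get c = 111111111000011.


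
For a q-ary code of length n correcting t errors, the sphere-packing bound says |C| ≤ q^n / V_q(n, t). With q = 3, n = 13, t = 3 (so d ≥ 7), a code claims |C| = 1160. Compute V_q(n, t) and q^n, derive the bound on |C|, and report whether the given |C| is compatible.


V_q(n, t) = 2627, q^n = 1594323, Hamming bound = 606, |C| = 1160 > bound (violated).

Step 1: Compute V_q(n, t) = Σ_{j=0}^3 C(n, j) (q−1)^j.
  j = 0: C(13,0)·(2)^0 = 1·1 = 1.
  j = 1: C(13,1)·(2)^1 = 13·2 = 26.
  j = 2: C(13,2)·(2)^2 = 78·4 = 312.
  j = 3: C(13,3)·(2)^3 = 286·8 = 2288.
  V_q(n, t) = 1 + 26 + 312 + 2288 = 2627.
Step 2: q^n = 3^13 = 1594323.
Step 3: Hamming bound ⌊q^n / V_q(n,t)⌋ = ⌊1594323/2627⌋ = 606.
Step 4: Compare |C| = 1160 to 606: violated.
The claimed |C| lies above the Hamming bound, so no 3-ary code of length 13 with d ≥ 7 can have 1160 codewords.


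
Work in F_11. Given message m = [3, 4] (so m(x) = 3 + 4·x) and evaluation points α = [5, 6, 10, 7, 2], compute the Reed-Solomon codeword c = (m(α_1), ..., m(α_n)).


c = [1, 5, 10, 9, 0]

Message polynomial: m(x) = 3 + 4·x (mod 11).
For each evaluation point α_i, compute m(α_i) mod 11:
  α_1 = 5: Horner steps 4 → 1, so m(5) = 1.
  α_2 = 6: Horner steps 4 → 5, so m(6) = 5.
  α_3 = 10: Horner steps 4 → 10, so m(10) = 10.
  α_4 = 7: Horner steps 4 → 9, so m(7) = 9.
  α_5 = 2: Horner steps 4 → 0, so m(2) = 0.
Codeword c = [1, 5, 10, 9, 0] ∈ F_11^5.


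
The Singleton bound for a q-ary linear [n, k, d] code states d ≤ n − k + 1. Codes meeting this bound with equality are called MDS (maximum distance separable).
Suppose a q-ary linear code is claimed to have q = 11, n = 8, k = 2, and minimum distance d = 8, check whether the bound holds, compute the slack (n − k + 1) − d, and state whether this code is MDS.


Singleton RHS = n − k + 1 = 7, slack = -1, bound violated (no such code; not MDS).

Singleton bound: d ≤ n − k + 1.
Here n = 8, k = 2, so n − k + 1 = 7.
Given d = 8, check d ≤ 7: NO.
Slack = (n − k + 1) − d = -1.
The slack is negative: d = 8 exceeds n − k + 1 = 7 by 1, so the Singleton bound is violated and no linear [8, 2, 8]_11 code can exist. In particular it is not MDS (MDS requires d = n − k + 1 exactly).
Description: the claimed parameters are [8, 2, 8]_11; such a code would be impossible (violates the Singleton bound).


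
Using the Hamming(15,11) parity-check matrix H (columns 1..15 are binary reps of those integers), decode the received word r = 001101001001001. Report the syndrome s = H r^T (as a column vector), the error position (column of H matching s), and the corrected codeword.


s = (1, 0, 1, 1)^T, error position = 11, corrected codeword c = 001101001011001

Compute s = H r^T mod 2 one row at a time:
  s_1 = 0 + 1 + 0 + 0 + 1 + 0 + 0 + 1 = 3 ≡ 1 (mod 2).
  s_2 = 1 + 0 + 1 + 0 + 1 + 0 + 0 + 1 = 4 ≡ 0 (mod 2).
  s_3 = 0 + 1 + 1 + 0 + 0 + 0 + 0 + 1 = 3 ≡ 1 (mod 2).
  s_4 = 0 + 1 + 0 + 0 + 1 + 0 + 0 + 1 = 3 ≡ 1 (mod 2).
s = (1, 0, 1, 1)^T — this equals column 11 of H (binary 1011), so error is at position 11.
Correct: flip bit 11 of r = 001101001001001 to get c = 001101001011001.


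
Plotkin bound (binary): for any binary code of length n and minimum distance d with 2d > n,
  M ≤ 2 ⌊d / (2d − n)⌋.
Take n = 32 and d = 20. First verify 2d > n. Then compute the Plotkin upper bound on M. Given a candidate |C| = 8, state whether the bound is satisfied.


Plotkin bound M ≤ 4; given |C| = 8 > bound (violated).

Check applicability: 2d = 40, n = 32.
2d − n = 8 > 0, so Plotkin applies.
Compute d/(2d−n) = 20/8 ≈ 2.5000.
⌊d/(2d−n)⌋ = 2.
Plotkin bound: M ≤ 2·2 = 4.
Given |C| = 8, check: VIOLATED.
This |C| is above the Plotkin bound, so no binary code with n = 32, d = 20 and 8 codewords exists.


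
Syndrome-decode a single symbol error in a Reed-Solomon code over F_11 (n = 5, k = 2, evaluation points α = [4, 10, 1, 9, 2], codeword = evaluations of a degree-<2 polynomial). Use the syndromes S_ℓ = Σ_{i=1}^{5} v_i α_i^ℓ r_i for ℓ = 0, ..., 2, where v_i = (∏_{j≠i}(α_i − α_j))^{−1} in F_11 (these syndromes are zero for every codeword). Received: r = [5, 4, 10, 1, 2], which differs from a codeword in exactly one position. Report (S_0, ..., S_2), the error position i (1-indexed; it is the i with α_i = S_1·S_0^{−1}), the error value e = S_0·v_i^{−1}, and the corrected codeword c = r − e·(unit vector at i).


S = (2, 8, 10), error at position 1, error magnitude e = 8, c = [8, 4, 10, 1, 2].

Step 1: column multipliers v_i = (∏_{j≠i}(α_i − α_j))^{−1} mod 11.
  i = 1 (α = 4): (4−10)(4−1)(4−9)(4−2) = (−6)·3·(−5)·2 = 180 ≡ 4, so v_1 = 4^{−1} = 3 (mod 11).
  i = 2 (α = 10): (10−4)(10−1)(10−9)(10−2) = 6·9·1·8 = 432 ≡ 3, so v_2 = 3^{−1} = 4 (mod 11).
  i = 3 (α = 1): (1−4)(1−10)(1−9)(1−2) = (−3)·(−9)·(−8)·(−1) = 216 ≡ 7, so v_3 = 7^{−1} = 8 (mod 11).
  i = 4 (α = 9): (9−4)(9−10)(9−1)(9−2) = 5·(−1)·8·7 = −280 ≡ 6, so v_4 = 6^{−1} = 2 (mod 11).
  i = 5 (α = 2): (2−4)(2−10)(2−1)(2−9) = (−2)·(−8)·1·(−7) = −112 ≡ 9, so v_5 = 9^{−1} = 5 (mod 11).
  v = [3, 4, 8, 2, 5].
Step 2: syndromes of r = [5, 4, 10, 1, 2] (all sums mod 11).
  S_0 = Σ v_i r_i = 3·5 + 4·4 + 8·10 + 2·1 + 5·2 = 123 ≡ 2.
  S_1 = Σ v_i α_i r_i = 3·4·5 + 4·10·4 + 8·1·10 + 2·9·1 + 5·2·2 = 338 ≡ 8.
  α_i^2 mod 11 = [5, 1, 1, 4, 4].
  S_2 = Σ v_i α_i^2 r_i = 3·5·5 + 4·1·4 + 8·1·10 + 2·4·1 + 5·4·2 = 219 ≡ 10.
  S = (2, 8, 10) ≠ 0, so r is not a codeword (an error is present).
Step 3: locate the error. For a single error e at position i, S_ℓ = v_i·e·α_i^ℓ, so α_err = S_1/S_0.
  S_0^{−1} = 2^{−1} = 6 (mod 11), so α_err = 8·6 = 48 ≡ 4 = α_1. Error position i = 1.
  Consistency check: S_2/S_1 = 10·7 = 70 ≡ 4 = α_err ✓ (single-error assumption holds).
Step 4: error magnitude e = S_0/v_1 = S_0·∏_{j≠1}(α_1 − α_j) = 2·4 = 8 ≡ 8 (mod 11).
Step 5: correct position 1: c_1 = r_1 − e = 5 − 8 ≡ 8 (mod 11). Hence c = [8, 4, 10, 1, 2].
  Check: interpolating c through the α_i gives m(x) = 7 + 3·x (degree < 2) with m(α_i) = c_i for every i, so c is indeed a codeword.


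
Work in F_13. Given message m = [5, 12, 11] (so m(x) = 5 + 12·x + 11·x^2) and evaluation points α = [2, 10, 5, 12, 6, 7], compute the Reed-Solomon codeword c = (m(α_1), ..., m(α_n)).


c = [8, 3, 2, 4, 5, 4]

Message polynomial: m(x) = 5 + 12·x + 11·x^2 (mod 13).
For each evaluation point α_i, compute m(α_i) mod 13:
  α_1 = 2: Horner steps 11 → 8 → 8, so m(2) = 8.
  α_2 = 10: Horner steps 11 → 5 → 3, so m(10) = 3.
  α_3 = 5: Horner steps 11 → 2 → 2, so m(5) = 2.
  α_4 = 12: Horner steps 11 → 1 → 4, so m(12) = 4.
  α_5 = 6: Horner steps 11 → 0 → 5, so m(6) = 5.
  α_6 = 7: Horner steps 11 → 11 → 4, so m(7) = 4.
Codeword c = [8, 3, 2, 4, 5, 4] ∈ F_13^6.


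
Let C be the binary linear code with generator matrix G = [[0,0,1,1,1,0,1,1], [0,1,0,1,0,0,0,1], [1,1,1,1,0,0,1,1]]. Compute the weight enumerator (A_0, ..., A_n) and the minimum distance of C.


Weight distribution: A_0 = 1, A_3 = 3, A_4 = 2, A_5 = 1, A_6 = 1. Minimum distance d = 3.

Enumerate all 2^3 = 8 messages m ∈ F_2^3.
For each, compute codeword c = mG in F_2^8, then tally its weight.
  m = 000 → c = 00000000, weight = 0.
  m = 100 → c = 00111011, weight = 5.
  m = 010 → c = 01010001, weight = 3.
  m = 110 → c = 01101010, weight = 4.
  m = 001 → c = 11110011, weight = 6.
  m = 101 → c = 11001000, weight = 3.
  m = 011 → c = 10100010, weight = 3.
  m = 111 → c = 10011001, weight = 4.
Tally weights:
  weight 0: 1 codewords.
  weight 3: 3 codewords.
  weight 4: 2 codewords.
  weight 5: 1 codewords.
  weight 6: 1 codewords.
Minimum distance d = smallest w > 0 with A_w > 0 = 3.
Sanity: Σ A_w = 8 = 2^3 = 8 ✓.


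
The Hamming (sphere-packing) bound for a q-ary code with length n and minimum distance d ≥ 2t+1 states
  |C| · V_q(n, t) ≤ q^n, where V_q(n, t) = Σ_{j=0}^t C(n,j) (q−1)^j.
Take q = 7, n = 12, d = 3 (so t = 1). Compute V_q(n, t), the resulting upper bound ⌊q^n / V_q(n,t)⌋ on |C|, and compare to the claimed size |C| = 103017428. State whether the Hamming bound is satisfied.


V_q(n, t) = 73, q^n = 13841287201, Hamming bound = 189606673, |C| = 103017428 ≤ bound (satisfied).

Step 1: Compute V_q(n, t) = Σ_{j=0}^1 C(n, j) (q−1)^j.
  j = 0: C(12,0)·(6)^0 = 1·1 = 1.
  j = 1: C(12,1)·(6)^1 = 12·6 = 72.
  V_q(n, t) = 1 + 72 = 73.
Step 2: q^n = 7^12 = 13841287201.
Step 3: Hamming bound ⌊q^n / V_q(n,t)⌋ = ⌊13841287201/73⌋ = 189606673.
Step 4: Compare |C| = 103017428 to 189606673: satisfied.
The claimed |C| lies below the Hamming bound.


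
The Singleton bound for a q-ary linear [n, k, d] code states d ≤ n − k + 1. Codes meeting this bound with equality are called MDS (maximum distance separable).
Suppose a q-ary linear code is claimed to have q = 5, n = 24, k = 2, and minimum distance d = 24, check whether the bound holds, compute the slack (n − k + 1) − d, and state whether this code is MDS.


Singleton RHS = n − k + 1 = 23, slack = -1, bound violated (no such code; not MDS).

Singleton bound: d ≤ n − k + 1.
Here n = 24, k = 2, so n − k + 1 = 23.
Given d = 24, check d ≤ 23: NO.
Slack = (n − k + 1) − d = -1.
The slack is negative: d = 24 exceeds n − k + 1 = 23 by 1, so the Singleton bound is violated and no linear [24, 2, 24]_5 code can exist. In particular it is not MDS (MDS requires d = n − k + 1 exactly).
Description: the claimed parameters are [24, 2, 24]_5; such a code would be impossible (violates the Singleton bound).


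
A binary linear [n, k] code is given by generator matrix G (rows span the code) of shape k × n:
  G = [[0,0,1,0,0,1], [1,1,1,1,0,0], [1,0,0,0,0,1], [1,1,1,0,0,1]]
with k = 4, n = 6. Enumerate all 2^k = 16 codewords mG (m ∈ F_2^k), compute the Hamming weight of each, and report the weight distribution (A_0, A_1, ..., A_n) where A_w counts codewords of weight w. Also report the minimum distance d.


Weight distribution: A_0 = 1, A_2 = 10, A_4 = 5. Minimum distance d = 2.

Enumerate all 2^4 = 16 messages m ∈ F_2^4.
For each, compute codeword c = mG in F_2^6, then tally its weight.
  m = 0000 → c = 000000, weight = 0.
  m = 1000 → c = 001001, weight = 2.
  m = 0100 → c = 111100, weight = 4.
  m = 1100 → c = 110101, weight = 4.
  m = 0010 → c = 100001, weight = 2.
  m = 1010 → c = 101000, weight = 2.
  m = 0110 → c = 011101, weight = 4.
  m = 1110 → c = 010100, weight = 2.
  m = 0001 → c = 111001, weight = 4.
  m = 1001 → c = 110000, weight = 2.
  m = 0101 → c = 000101, weight = 2.
  m = 1101 → c = 001100, weight = 2.
  m = 0011 → c = 011000, weight = 2.
  m = 1011 → c = 010001, weight = 2.
  m = 0111 → c = 100100, weight = 2.
  m = 1111 → c = 101101, weight = 4.
Tally weights:
  weight 0: 1 codewords.
  weight 2: 10 codewords.
  weight 4: 5 codewords.
Minimum distance d = smallest w > 0 with A_w > 0 = 2.
Sanity: Σ A_w = 16 = 2^4 = 16 ✓.


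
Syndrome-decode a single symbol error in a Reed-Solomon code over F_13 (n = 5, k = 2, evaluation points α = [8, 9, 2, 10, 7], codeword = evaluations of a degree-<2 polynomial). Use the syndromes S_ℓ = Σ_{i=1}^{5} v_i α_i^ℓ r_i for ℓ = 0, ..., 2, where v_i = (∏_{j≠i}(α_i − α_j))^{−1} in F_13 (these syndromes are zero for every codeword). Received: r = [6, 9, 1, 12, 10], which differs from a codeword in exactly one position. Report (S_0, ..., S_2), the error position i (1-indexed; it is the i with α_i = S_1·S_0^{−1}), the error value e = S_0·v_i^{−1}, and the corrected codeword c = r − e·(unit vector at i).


S = (8, 4, 2), error at position 5, error magnitude e = 7, c = [6, 9, 1, 12, 3].

Step 1: column multipliers v_i = (∏_{j≠i}(α_i − α_j))^{−1} mod 13.
  i = 1 (α = 8): (8−9)(8−2)(8−10)(8−7) = (−1)·6·(−2)·1 = 12 ≡ 12, so v_1 = 12^{−1} = 12 (mod 13).
  i = 2 (α = 9): (9−8)(9−2)(9−10)(9−7) = 1·7·(−1)·2 = −14 ≡ 12, so v_2 = 12^{−1} = 12 (mod 13).
  i = 3 (α = 2): (2−8)(2−9)(2−10)(2−7) = (−6)·(−7)·(−8)·(−5) = 1680 ≡ 3, so v_3 = 3^{−1} = 9 (mod 13).
  i = 4 (α = 10): (10−8)(10−9)(10−2)(10−7) = 2·1·8·3 = 48 ≡ 9, so v_4 = 9^{−1} = 3 (mod 13).
  i = 5 (α = 7): (7−8)(7−9)(7−2)(7−10) = (−1)·(−2)·5·(−3) = −30 ≡ 9, so v_5 = 9^{−1} = 3 (mod 13).
  v = [12, 12, 9, 3, 3].
Step 2: syndromes of r = [6, 9, 1, 12, 10] (all sums mod 13).
  S_0 = Σ v_i r_i = 12·6 + 12·9 + 9·1 + 3·12 + 3·10 = 255 ≡ 8.
  S_1 = Σ v_i α_i r_i = 12·8·6 + 12·9·9 + 9·2·1 + 3·10·12 + 3·7·10 = 2136 ≡ 4.
  α_i^2 mod 13 = [12, 3, 4, 9, 10].
  S_2 = Σ v_i α_i^2 r_i = 12·12·6 + 12·3·9 + 9·4·1 + 3·9·12 + 3·10·10 = 1848 ≡ 2.
  S = (8, 4, 2) ≠ 0, so r is not a codeword (an error is present).
Step 3: locate the error. For a single error e at position i, S_ℓ = v_i·e·α_i^ℓ, so α_err = S_1/S_0.
  S_0^{−1} = 8^{−1} = 5 (mod 13), so α_err = 4·5 = 20 ≡ 7 = α_5. Error position i = 5.
  Consistency check: S_2/S_1 = 2·10 = 20 ≡ 7 = α_err ✓ (single-error assumption holds).
Step 4: error magnitude e = S_0/v_5 = S_0·∏_{j≠5}(α_5 − α_j) = 8·9 = 72 ≡ 7 (mod 13).
Step 5: correct position 5: c_5 = r_5 − e = 10 − 7 ≡ 3 (mod 13). Hence c = [6, 9, 1, 12, 3].
  Check: interpolating c through the α_i gives m(x) = 8 + 3·x (degree < 2) with m(α_i) = c_i for every i, so c is indeed a codeword.


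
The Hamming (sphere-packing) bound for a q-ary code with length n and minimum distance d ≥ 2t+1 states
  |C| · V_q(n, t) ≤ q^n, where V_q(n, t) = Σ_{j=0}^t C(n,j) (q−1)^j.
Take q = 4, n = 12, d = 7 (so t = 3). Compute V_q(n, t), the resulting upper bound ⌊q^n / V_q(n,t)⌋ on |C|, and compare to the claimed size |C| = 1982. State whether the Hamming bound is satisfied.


V_q(n, t) = 6571, q^n = 16777216, Hamming bound = 2553, |C| = 1982 ≤ bound (satisfied).

Step 1: Compute V_q(n, t) = Σ_{j=0}^3 C(n, j) (q−1)^j.
  j = 0: C(12,0)·(3)^0 = 1·1 = 1.
  j = 1: C(12,1)·(3)^1 = 12·3 = 36.
  j = 2: C(12,2)·(3)^2 = 66·9 = 594.
  j = 3: C(12,3)·(3)^3 = 220·27 = 5940.
  V_q(n, t) = 1 + 36 + 594 + 5940 = 6571.
Step 2: q^n = 4^12 = 16777216.
Step 3: Hamming bound ⌊q^n / V_q(n,t)⌋ = ⌊16777216/6571⌋ = 2553.
Step 4: Compare |C| = 1982 to 2553: satisfied.
The claimed |C| lies below the Hamming bound.


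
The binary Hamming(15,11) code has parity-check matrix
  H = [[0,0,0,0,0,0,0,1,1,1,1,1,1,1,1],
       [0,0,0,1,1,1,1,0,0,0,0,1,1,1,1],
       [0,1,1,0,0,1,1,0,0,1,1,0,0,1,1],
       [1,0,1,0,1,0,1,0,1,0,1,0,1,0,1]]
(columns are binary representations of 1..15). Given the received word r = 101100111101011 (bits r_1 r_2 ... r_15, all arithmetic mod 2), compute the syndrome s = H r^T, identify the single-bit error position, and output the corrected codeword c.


s = (0, 1, 1, 1)^T, error position = 7, corrected codeword c = 101100011101011

Compute s = H r^T mod 2 one row at a time:
  s_1 = 1 + 1 + 1 + 0 + 1 + 0 + 1 + 1 = 6 ≡ 0 (mod 2).
  s_2 = 1 + 0 + 0 + 1 + 1 + 0 + 1 + 1 = 5 ≡ 1 (mod 2).
  s_3 = 0 + 1 + 0 + 1 + 1 + 0 + 1 + 1 = 5 ≡ 1 (mod 2).
  s_4 = 1 + 1 + 0 + 1 + 1 + 0 + 0 + 1 = 5 ≡ 1 (mod 2).
s = (0, 1, 1, 1)^T — this equals column 7 of H (binary 0111), so error is at position 7.
Correct: flip bit 7 of r = 101100111101011 to get c = 101100011101011.


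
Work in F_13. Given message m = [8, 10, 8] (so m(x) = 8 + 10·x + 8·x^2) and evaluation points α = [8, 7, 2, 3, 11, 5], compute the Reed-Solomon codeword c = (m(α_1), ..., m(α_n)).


c = [2, 2, 8, 6, 7, 11]

Message polynomial: m(x) = 8 + 10·x + 8·x^2 (mod 13).
For each evaluation point α_i, compute m(α_i) mod 13:
  α_1 = 8: Horner steps 8 → 9 → 2, so m(8) = 2.
  α_2 = 7: Horner steps 8 → 1 → 2, so m(7) = 2.
  α_3 = 2: Horner steps 8 → 0 → 8, so m(2) = 8.
  α_4 = 3: Horner steps 8 → 8 → 6, so m(3) = 6.
  α_5 = 11: Horner steps 8 → 7 → 7, so m(11) = 7.
  α_6 = 5: Horner steps 8 → 11 → 11, so m(5) = 11.
Codeword c = [2, 2, 8, 6, 7, 11] ∈ F_13^6.


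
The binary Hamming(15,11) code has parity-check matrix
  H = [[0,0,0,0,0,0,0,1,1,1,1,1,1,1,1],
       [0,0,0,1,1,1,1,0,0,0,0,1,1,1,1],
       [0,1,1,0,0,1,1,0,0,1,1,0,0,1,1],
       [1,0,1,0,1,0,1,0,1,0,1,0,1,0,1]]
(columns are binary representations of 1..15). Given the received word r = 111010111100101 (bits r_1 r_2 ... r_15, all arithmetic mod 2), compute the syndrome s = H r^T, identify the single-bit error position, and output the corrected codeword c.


s = (1, 0, 1, 1)^T, error position = 11, corrected codeword c = 111010111110101

Compute s = H r^T mod 2 one row at a time:
  s_1 = 1 + 1 + 1 + 0 + 0 + 1 + 0 + 1 = 5 ≡ 1 (mod 2).
  s_2 = 0 + 1 + 0 + 1 + 0 + 1 + 0 + 1 = 4 ≡ 0 (mod 2).
  s_3 = 1 + 1 + 0 + 1 + 1 + 0 + 0 + 1 = 5 ≡ 1 (mod 2).
  s_4 = 1 + 1 + 1 + 1 + 1 + 0 + 1 + 1 = 7 ≡ 1 (mod 2).
s = (1, 0, 1, 1)^T — this equals column 11 of H (binary 1011), so error is at position 11.
Correct: flip bit 11 of r = 111010111100101 to get c = 111010111110101.


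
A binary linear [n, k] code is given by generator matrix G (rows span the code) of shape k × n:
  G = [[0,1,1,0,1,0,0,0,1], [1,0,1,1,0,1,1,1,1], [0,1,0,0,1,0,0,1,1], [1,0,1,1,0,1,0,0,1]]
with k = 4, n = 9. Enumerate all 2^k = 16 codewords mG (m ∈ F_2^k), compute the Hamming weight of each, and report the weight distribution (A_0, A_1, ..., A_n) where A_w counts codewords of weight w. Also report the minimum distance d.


Weight distribution: A_0 = 1, A_2 = 3, A_4 = 3, A_5 = 4, A_6 = 1, A_7 = 4. Minimum distance d = 2.

Enumerate all 2^4 = 16 messages m ∈ F_2^4.
For each, compute codeword c = mG in F_2^9, then tally its weight.
  m = 0000 → c = 000000000, weight = 0.
  m = 1000 → c = 011010001, weight = 4.
  m = 0100 → c = 101101111, weight = 7.
  m = 1100 → c = 110111110, weight = 7.
  m = 0010 → c = 010010011, weight = 4.
  m = 1010 → c = 001000010, weight = 2.
  m = 0110 → c = 111111100, weight = 7.
  m = 1110 → c = 100101101, weight = 5.
  m = 0001 → c = 101101001, weight = 5.
  m = 1001 → c = 110111000, weight = 5.
  m = 0101 → c = 000000110, weight = 2.
  m = 1101 → c = 011010111, weight = 6.
  m = 0011 → c = 111111010, weight = 7.
  m = 1011 → c = 100101011, weight = 5.
  m = 0111 → c = 010010101, weight = 4.
  m = 1111 → c = 001000100, weight = 2.
Tally weights:
  weight 0: 1 codewords.
  weight 2: 3 codewords.
  weight 4: 3 codewords.
  weight 5: 4 codewords.
  weight 6: 1 codewords.
  weight 7: 4 codewords.
Minimum distance d = smallest w > 0 with A_w > 0 = 2.
Sanity: Σ A_w = 16 = 2^4 = 16 ✓.


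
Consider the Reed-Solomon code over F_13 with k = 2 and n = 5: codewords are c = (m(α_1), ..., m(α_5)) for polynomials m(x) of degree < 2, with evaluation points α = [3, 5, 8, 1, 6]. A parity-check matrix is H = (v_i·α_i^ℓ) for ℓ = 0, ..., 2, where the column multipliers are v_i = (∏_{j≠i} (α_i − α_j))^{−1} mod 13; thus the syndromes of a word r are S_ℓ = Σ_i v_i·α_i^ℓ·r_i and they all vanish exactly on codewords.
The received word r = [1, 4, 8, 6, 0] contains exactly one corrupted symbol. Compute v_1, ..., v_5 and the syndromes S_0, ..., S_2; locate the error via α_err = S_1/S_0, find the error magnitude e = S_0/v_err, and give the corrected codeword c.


S = (9, 6, 4), error at position 2, error magnitude e = 8, c = [1, 9, 8, 6, 0].

Step 1: column multipliers v_i = (∏_{j≠i}(α_i − α_j))^{−1} mod 13.
  i = 1 (α = 3): (3−5)(3−8)(3−1)(3−6) = (−2)·(−5)·2·(−3) = −60 ≡ 5, so v_1 = 5^{−1} = 8 (mod 13).
  i = 2 (α = 5): (5−3)(5−8)(5−1)(5−6) = 2·(−3)·4·(−1) = 24 ≡ 11, so v_2 = 11^{−1} = 6 (mod 13).
  i = 3 (α = 8): (8−3)(8−5)(8−1)(8−6) = 5·3·7·2 = 210 ≡ 2, so v_3 = 2^{−1} = 7 (mod 13).
  i = 4 (α = 1): (1−3)(1−5)(1−8)(1−6) = (−2)·(−4)·(−7)·(−5) = 280 ≡ 7, so v_4 = 7^{−1} = 2 (mod 13).
  i = 5 (α = 6): (6−3)(6−5)(6−8)(6−1) = 3·1·(−2)·5 = −30 ≡ 9, so v_5 = 9^{−1} = 3 (mod 13).
  v = [8, 6, 7, 2, 3].
Step 2: syndromes of r = [1, 4, 8, 6, 0] (all sums mod 13).
  S_0 = Σ v_i r_i = 8·1 + 6·4 + 7·8 + 2·6 + 3·0 = 100 ≡ 9.
  S_1 = Σ v_i α_i r_i = 8·3·1 + 6·5·4 + 7·8·8 + 2·1·6 + 3·6·0 = 604 ≡ 6.
  α_i^2 mod 13 = [9, 12, 12, 1, 10].
  S_2 = Σ v_i α_i^2 r_i = 8·9·1 + 6·12·4 + 7·12·8 + 2·1·6 + 3·10·0 = 1044 ≡ 4.
  S = (9, 6, 4) ≠ 0, so r is not a codeword (an error is present).
Step 3: locate the error. For a single error e at position i, S_ℓ = v_i·e·α_i^ℓ, so α_err = S_1/S_0.
  S_0^{−1} = 9^{−1} = 3 (mod 13), so α_err = 6·3 = 18 ≡ 5 = α_2. Error position i = 2.
  Consistency check: S_2/S_1 = 4·11 = 44 ≡ 5 = α_err ✓ (single-error assumption holds).
Step 4: error magnitude e = S_0/v_2 = S_0·∏_{j≠2}(α_2 − α_j) = 9·11 = 99 ≡ 8 (mod 13).
Step 5: correct position 2: c_2 = r_2 − e = 4 − 8 ≡ 9 (mod 13). Hence c = [1, 9, 8, 6, 0].
  Check: interpolating c through the α_i gives m(x) = 2 + 4·x (degree < 2) with m(α_i) = c_i for every i, so c is indeed a codeword.


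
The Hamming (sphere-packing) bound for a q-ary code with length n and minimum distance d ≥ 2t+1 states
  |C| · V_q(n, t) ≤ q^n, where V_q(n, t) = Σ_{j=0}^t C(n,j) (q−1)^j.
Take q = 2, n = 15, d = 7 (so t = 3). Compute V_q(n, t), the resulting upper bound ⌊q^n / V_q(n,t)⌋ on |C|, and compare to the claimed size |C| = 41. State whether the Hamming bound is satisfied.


V_q(n, t) = 576, q^n = 32768, Hamming bound = 56, |C| = 41 ≤ bound (satisfied).

Step 1: Compute V_q(n, t) = Σ_{j=0}^3 C(n, j) (q−1)^j.
  j = 0: C(15,0)·(1)^0 = 1·1 = 1.
  j = 1: C(15,1)·(1)^1 = 15·1 = 15.
  j = 2: C(15,2)·(1)^2 = 105·1 = 105.
  j = 3: C(15,3)·(1)^3 = 455·1 = 455.
  V_q(n, t) = 1 + 15 + 105 + 455 = 576.
Step 2: q^n = 2^15 = 32768.
Step 3: Hamming bound ⌊q^n / V_q(n,t)⌋ = ⌊32768/576⌋ = 56.
Step 4: Compare |C| = 41 to 56: satisfied.
The claimed |C| lies below the Hamming bound.


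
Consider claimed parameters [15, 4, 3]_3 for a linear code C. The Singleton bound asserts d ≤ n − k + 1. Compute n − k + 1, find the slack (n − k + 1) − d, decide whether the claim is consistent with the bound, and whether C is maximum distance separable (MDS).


Singleton RHS = n − k + 1 = 12, slack = 9, bound satisfied, not MDS.

Singleton bound: d ≤ n − k + 1.
Here n = 15, k = 4, so n − k + 1 = 12.
Given d = 3, check d ≤ 12: YES.
Slack = (n − k + 1) − d = 9.
The code is NOT MDS (slack = 9 > 0).
Description: the claimed parameters are [15, 4, 3]_3; such a code would be non-MDS.


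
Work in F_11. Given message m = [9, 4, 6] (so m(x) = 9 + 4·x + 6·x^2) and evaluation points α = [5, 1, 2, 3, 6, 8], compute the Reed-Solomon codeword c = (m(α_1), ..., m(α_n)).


c = [3, 8, 8, 9, 7, 7]

Message polynomial: m(x) = 9 + 4·x + 6·x^2 (mod 11).
For each evaluation point α_i, compute m(α_i) mod 11:
  α_1 = 5: Horner steps 6 → 1 → 3, so m(5) = 3.
  α_2 = 1: Horner steps 6 → 10 → 8, so m(1) = 8.
  α_3 = 2: Horner steps 6 → 5 → 8, so m(2) = 8.
  α_4 = 3: Horner steps 6 → 0 → 9, so m(3) = 9.
  α_5 = 6: Horner steps 6 → 7 → 7, so m(6) = 7.
  α_6 = 8: Horner steps 6 → 8 → 7, so m(8) = 7.
Codeword c = [3, 8, 8, 9, 7, 7] ∈ F_11^6.


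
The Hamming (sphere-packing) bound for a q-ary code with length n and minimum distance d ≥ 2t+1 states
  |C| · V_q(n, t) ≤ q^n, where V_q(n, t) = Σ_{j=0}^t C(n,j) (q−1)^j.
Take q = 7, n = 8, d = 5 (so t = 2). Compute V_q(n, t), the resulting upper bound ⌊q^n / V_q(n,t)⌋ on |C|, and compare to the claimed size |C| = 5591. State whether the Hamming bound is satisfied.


V_q(n, t) = 1057, q^n = 5764801, Hamming bound = 5453, |C| = 5591 > bound (violated).

Step 1: Compute V_q(n, t) = Σ_{j=0}^2 C(n, j) (q−1)^j.
  j = 0: C(8,0)·(6)^0 = 1·1 = 1.
  j = 1: C(8,1)·(6)^1 = 8·6 = 48.
  j = 2: C(8,2)·(6)^2 = 28·36 = 1008.
  V_q(n, t) = 1 + 48 + 1008 = 1057.
Step 2: q^n = 7^8 = 5764801.
Step 3: Hamming bound ⌊q^n / V_q(n,t)⌋ = ⌊5764801/1057⌋ = 5453.
Step 4: Compare |C| = 5591 to 5453: violated.
The claimed |C| lies above the Hamming bound, so no 7-ary code of length 8 with d ≥ 5 can have 5591 codewords.


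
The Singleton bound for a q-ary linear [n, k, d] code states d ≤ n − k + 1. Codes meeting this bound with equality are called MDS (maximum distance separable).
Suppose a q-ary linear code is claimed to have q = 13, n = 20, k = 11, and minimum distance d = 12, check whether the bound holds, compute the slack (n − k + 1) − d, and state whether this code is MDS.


Singleton RHS = n − k + 1 = 10, slack = -2, bound violated (no such code; not MDS).

Singleton bound: d ≤ n − k + 1.
Here n = 20, k = 11, so n − k + 1 = 10.
Given d = 12, check d ≤ 10: NO.
Slack = (n − k + 1) − d = -2.
The slack is negative: d = 12 exceeds n − k + 1 = 10 by 2, so the Singleton bound is violated and no linear [20, 11, 12]_13 code can exist. In particular it is not MDS (MDS requires d = n − k + 1 exactly).
Description: the claimed parameters are [20, 11, 12]_13; such a code would be impossible (violates the Singleton bound).


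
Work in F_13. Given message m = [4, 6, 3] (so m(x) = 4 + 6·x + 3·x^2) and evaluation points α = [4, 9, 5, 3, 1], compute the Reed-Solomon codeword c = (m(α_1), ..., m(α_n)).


c = [11, 2, 5, 10, 0]

Message polynomial: m(x) = 4 + 6·x + 3·x^2 (mod 13).
For each evaluation point α_i, compute m(α_i) mod 13:
  α_1 = 4: Horner steps 3 → 5 → 11, so m(4) = 11.
  α_2 = 9: Horner steps 3 → 7 → 2, so m(9) = 2.
  α_3 = 5: Horner steps 3 → 8 → 5, so m(5) = 5.
  α_4 = 3: Horner steps 3 → 2 → 10, so m(3) = 10.
  α_5 = 1: Horner steps 3 → 9 → 0, so m(1) = 0.
Codeword c = [11, 2, 5, 10, 0] ∈ F_13^5.


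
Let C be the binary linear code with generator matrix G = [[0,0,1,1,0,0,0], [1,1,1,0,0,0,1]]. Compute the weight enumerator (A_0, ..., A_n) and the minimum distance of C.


Weight distribution: A_0 = 1, A_2 = 1, A_4 = 2. Minimum distance d = 2.

Enumerate all 2^2 = 4 messages m ∈ F_2^2.
For each, compute codeword c = mG in F_2^7, then tally its weight.
  m = 00 → c = 0000000, weight = 0.
  m = 10 → c = 0011000, weight = 2.
  m = 01 → c = 1110001, weight = 4.
  m = 11 → c = 1101001, weight = 4.
Tally weights:
  weight 0: 1 codewords.
  weight 2: 1 codewords.
  weight 4: 2 codewords.
Minimum distance d = smallest w > 0 with A_w > 0 = 2.
Sanity: Σ A_w = 4 = 2^2 = 4 ✓.


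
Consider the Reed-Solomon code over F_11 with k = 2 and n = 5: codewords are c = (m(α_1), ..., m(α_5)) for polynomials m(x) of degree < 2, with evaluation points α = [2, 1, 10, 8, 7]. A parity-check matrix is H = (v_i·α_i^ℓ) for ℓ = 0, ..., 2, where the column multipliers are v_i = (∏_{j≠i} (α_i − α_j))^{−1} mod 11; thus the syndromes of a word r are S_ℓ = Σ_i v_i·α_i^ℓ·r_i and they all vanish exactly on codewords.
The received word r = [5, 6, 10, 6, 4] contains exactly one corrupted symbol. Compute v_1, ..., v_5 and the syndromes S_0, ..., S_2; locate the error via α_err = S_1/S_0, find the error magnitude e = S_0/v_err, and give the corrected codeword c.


S = (9, 9, 9), error at position 2, error magnitude e = 3, c = [5, 3, 10, 6, 4].

Step 1: column multipliers v_i = (∏_{j≠i}(α_i − α_j))^{−1} mod 11.
  i = 1 (α = 2): (2−1)(2−10)(2−8)(2−7) = 1·(−8)·(−6)·(−5) = −240 ≡ 2, so v_1 = 2^{−1} = 6 (mod 11).
  i = 2 (α = 1): (1−2)(1−10)(1−8)(1−7) = (−1)·(−9)·(−7)·(−6) = 378 ≡ 4, so v_2 = 4^{−1} = 3 (mod 11).
  i = 3 (α = 10): (10−2)(10−1)(10−8)(10−7) = 8·9·2·3 = 432 ≡ 3, so v_3 = 3^{−1} = 4 (mod 11).
  i = 4 (α = 8): (8−2)(8−1)(8−10)(8−7) = 6·7·(−2)·1 = −84 ≡ 4, so v_4 = 4^{−1} = 3 (mod 11).
  i = 5 (α = 7): (7−2)(7−1)(7−10)(7−8) = 5·6·(−3)·(−1) = 90 ≡ 2, so v_5 = 2^{−1} = 6 (mod 11).
  v = [6, 3, 4, 3, 6].
Step 2: syndromes of r = [5, 6, 10, 6, 4] (all sums mod 11).
  S_0 = Σ v_i r_i = 6·5 + 3·6 + 4·10 + 3·6 + 6·4 = 130 ≡ 9.
  S_1 = Σ v_i α_i r_i = 6·2·5 + 3·1·6 + 4·10·10 + 3·8·6 + 6·7·4 = 790 ≡ 9.
  α_i^2 mod 11 = [4, 1, 1, 9, 5].
  S_2 = Σ v_i α_i^2 r_i = 6·4·5 + 3·1·6 + 4·1·10 + 3·9·6 + 6·5·4 = 460 ≡ 9.
  S = (9, 9, 9) ≠ 0, so r is not a codeword (an error is present).
Step 3: locate the error. For a single error e at position i, S_ℓ = v_i·e·α_i^ℓ, so α_err = S_1/S_0.
  S_0^{−1} = 9^{−1} = 5 (mod 11), so α_err = 9·5 = 45 ≡ 1 = α_2. Error position i = 2.
  Consistency check: S_2/S_1 = 9·5 = 45 ≡ 1 = α_err ✓ (single-error assumption holds).
Step 4: error magnitude e = S_0/v_2 = S_0·∏_{j≠2}(α_2 − α_j) = 9·4 = 36 ≡ 3 (mod 11).
Step 5: correct position 2: c_2 = r_2 − e = 6 − 3 ≡ 3 (mod 11). Hence c = [5, 3, 10, 6, 4].
  Check: interpolating c through the α_i gives m(x) = 1 + 2·x (degree < 2) with m(α_i) = c_i for every i, so c is indeed a codeword.


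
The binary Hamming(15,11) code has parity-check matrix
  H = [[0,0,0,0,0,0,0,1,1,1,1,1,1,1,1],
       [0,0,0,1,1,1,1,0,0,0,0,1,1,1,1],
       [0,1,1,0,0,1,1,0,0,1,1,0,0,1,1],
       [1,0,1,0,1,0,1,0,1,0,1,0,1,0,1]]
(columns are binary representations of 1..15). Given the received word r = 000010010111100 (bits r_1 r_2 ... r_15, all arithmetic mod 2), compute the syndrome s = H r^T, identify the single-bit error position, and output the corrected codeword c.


s = (1, 1, 0, 1)^T, error position = 13, corrected codeword c = 000010010111000

Compute s = H r^T mod 2 one row at a time:
  s_1 = 1 + 0 + 1 + 1 + 1 + 1 + 0 + 0 = 5 ≡ 1 (mod 2).
  s_2 = 0 + 1 + 0 + 0 + 1 + 1 + 0 + 0 = 3 ≡ 1 (mod 2).
  s_3 = 0 + 0 + 0 + 0 + 1 + 1 + 0 + 0 = 2 ≡ 0 (mod 2).
  s_4 = 0 + 0 + 1 + 0 + 0 + 1 + 1 + 0 = 3 ≡ 1 (mod 2).
s = (1, 1, 0, 1)^T — this equals column 13 of H (binary 1101), so error is at position 13.
Correct: flip bit 13 of r = 000010010111100 to get c = 000010010111000.


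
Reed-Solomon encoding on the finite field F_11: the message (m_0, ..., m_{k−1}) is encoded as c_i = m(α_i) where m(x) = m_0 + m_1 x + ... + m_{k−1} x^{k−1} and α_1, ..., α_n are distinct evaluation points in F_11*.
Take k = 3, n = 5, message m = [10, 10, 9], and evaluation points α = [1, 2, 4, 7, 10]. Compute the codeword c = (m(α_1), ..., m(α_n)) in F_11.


c = [7, 0, 7, 4, 9]

Message polynomial: m(x) = 10 + 10·x + 9·x^2 (mod 11).
For each evaluation point α_i, compute m(α_i) mod 11:
  α_1 = 1: Horner steps 9 → 8 → 7, so m(1) = 7.
  α_2 = 2: Horner steps 9 → 6 → 0, so m(2) = 0.
  α_3 = 4: Horner steps 9 → 2 → 7, so m(4) = 7.
  α_4 = 7: Horner steps 9 → 7 → 4, so m(7) = 4.
  α_5 = 10: Horner steps 9 → 1 → 9, so m(10) = 9.
Codeword c = [7, 0, 7, 4, 9] ∈ F_11^5.


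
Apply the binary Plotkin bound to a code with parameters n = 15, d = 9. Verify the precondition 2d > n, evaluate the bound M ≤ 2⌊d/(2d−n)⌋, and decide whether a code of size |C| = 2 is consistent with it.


Plotkin bound M ≤ 6; given |C| = 2 ≤ bound (satisfied).

Check applicability: 2d = 18, n = 15.
2d − n = 3 > 0, so Plotkin applies.
Compute d/(2d−n) = 9/3 ≈ 3.0000.
⌊d/(2d−n)⌋ = 3.
Plotkin bound: M ≤ 2·3 = 6.
Given |C| = 2, check: satisfied.
This |C| is below the Plotkin bound.


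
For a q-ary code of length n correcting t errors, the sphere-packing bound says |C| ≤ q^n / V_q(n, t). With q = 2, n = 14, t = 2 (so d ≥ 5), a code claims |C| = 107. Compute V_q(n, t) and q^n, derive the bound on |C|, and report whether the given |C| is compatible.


V_q(n, t) = 106, q^n = 16384, Hamming bound = 154, |C| = 107 ≤ bound (satisfied).

Step 1: Compute V_q(n, t) = Σ_{j=0}^2 C(n, j) (q−1)^j.
  j = 0: C(14,0)·(1)^0 = 1·1 = 1.
  j = 1: C(14,1)·(1)^1 = 14·1 = 14.
  j = 2: C(14,2)·(1)^2 = 91·1 = 91.
  V_q(n, t) = 1 + 14 + 91 = 106.
Step 2: q^n = 2^14 = 16384.
Step 3: Hamming bound ⌊q^n / V_q(n,t)⌋ = ⌊16384/106⌋ = 154.
Step 4: Compare |C| = 107 to 154: satisfied.
The claimed |C| lies below the Hamming bound.


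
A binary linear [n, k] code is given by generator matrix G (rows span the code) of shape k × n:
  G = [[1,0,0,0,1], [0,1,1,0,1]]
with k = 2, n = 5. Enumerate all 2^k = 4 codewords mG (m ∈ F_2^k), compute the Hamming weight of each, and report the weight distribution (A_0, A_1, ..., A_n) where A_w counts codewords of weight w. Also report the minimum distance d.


Weight distribution: A_0 = 1, A_2 = 1, A_3 = 2. Minimum distance d = 2.

Enumerate all 2^2 = 4 messages m ∈ F_2^2.
For each, compute codeword c = mG in F_2^5, then tally its weight.
  m = 00 → c = 00000, weight = 0.
  m = 10 → c = 10001, weight = 2.
  m = 01 → c = 01101, weight = 3.
  m = 11 → c = 11100, weight = 3.
Tally weights:
  weight 0: 1 codewords.
  weight 2: 1 codewords.
  weight 3: 2 codewords.
Minimum distance d = smallest w > 0 with A_w > 0 = 2.
Sanity: Σ A_w = 4 = 2^2 = 4 ✓.


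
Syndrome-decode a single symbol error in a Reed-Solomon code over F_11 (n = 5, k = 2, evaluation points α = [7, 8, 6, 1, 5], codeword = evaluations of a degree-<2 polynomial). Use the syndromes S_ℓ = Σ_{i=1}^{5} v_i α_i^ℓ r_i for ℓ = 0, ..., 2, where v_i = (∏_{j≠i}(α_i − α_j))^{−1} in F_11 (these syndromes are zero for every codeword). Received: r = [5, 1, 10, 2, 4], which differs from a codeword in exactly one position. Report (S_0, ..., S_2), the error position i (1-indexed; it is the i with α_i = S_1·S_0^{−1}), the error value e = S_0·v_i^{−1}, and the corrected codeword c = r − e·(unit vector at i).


S = (5, 7, 1), error at position 2, error magnitude e = 1, c = [5, 0, 10, 2, 4].

Step 1: column multipliers v_i = (∏_{j≠i}(α_i − α_j))^{−1} mod 11.
  i = 1 (α = 7): (7−8)(7−6)(7−1)(7−5) = (−1)·1·6·2 = −12 ≡ 10, so v_1 = 10^{−1} = 10 (mod 11).
  i = 2 (α = 8): (8−7)(8−6)(8−1)(8−5) = 1·2·7·3 = 42 ≡ 9, so v_2 = 9^{−1} = 5 (mod 11).
  i = 3 (α = 6): (6−7)(6−8)(6−1)(6−5) = (−1)·(−2)·5·1 = 10 ≡ 10, so v_3 = 10^{−1} = 10 (mod 11).
  i = 4 (α = 1): (1−7)(1−8)(1−6)(1−5) = (−6)·(−7)·(−5)·(−4) = 840 ≡ 4, so v_4 = 4^{−1} = 3 (mod 11).
  i = 5 (α = 5): (5−7)(5−8)(5−6)(5−1) = (−2)·(−3)·(−1)·4 = −24 ≡ 9, so v_5 = 9^{−1} = 5 (mod 11).
  v = [10, 5, 10, 3, 5].
Step 2: syndromes of r = [5, 1, 10, 2, 4] (all sums mod 11).
  S_0 = Σ v_i r_i = 10·5 + 5·1 + 10·10 + 3·2 + 5·4 = 181 ≡ 5.
  S_1 = Σ v_i α_i r_i = 10·7·5 + 5·8·1 + 10·6·10 + 3·1·2 + 5·5·4 = 1096 ≡ 7.
  α_i^2 mod 11 = [5, 9, 3, 1, 3].
  S_2 = Σ v_i α_i^2 r_i = 10·5·5 + 5·9·1 + 10·3·10 + 3·1·2 + 5·3·4 = 661 ≡ 1.
  S = (5, 7, 1) ≠ 0, so r is not a codeword (an error is present).
Step 3: locate the error. For a single error e at position i, S_ℓ = v_i·e·α_i^ℓ, so α_err = S_1/S_0.
  S_0^{−1} = 5^{−1} = 9 (mod 11), so α_err = 7·9 = 63 ≡ 8 = α_2. Error position i = 2.
  Consistency check: S_2/S_1 = 1·8 = 8 ≡ 8 = α_err ✓ (single-error assumption holds).
Step 4: error magnitude e = S_0/v_2 = S_0·∏_{j≠2}(α_2 − α_j) = 5·9 = 45 ≡ 1 (mod 11).
Step 5: correct position 2: c_2 = r_2 − e = 1 − 1 ≡ 0 (mod 11). Hence c = [5, 0, 10, 2, 4].
  Check: interpolating c through the α_i gives m(x) = 7 + 6·x (degree < 2) with m(α_i) = c_i for every i, so c is indeed a codeword.
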